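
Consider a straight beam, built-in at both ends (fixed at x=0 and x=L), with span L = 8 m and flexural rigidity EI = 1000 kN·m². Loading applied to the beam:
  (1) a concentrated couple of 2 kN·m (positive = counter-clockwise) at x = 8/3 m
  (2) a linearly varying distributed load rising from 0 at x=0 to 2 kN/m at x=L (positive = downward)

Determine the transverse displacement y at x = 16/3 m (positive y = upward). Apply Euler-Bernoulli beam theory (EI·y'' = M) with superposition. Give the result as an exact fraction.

y(16/3) = -3496/455625 m

Load 1 — applied couple M₀=2 kN·m at a=8/3 m (b=L-a=16/3):
  y_1 = (R_Ax³/6 - M_Ax²/2 - M₀(x-a)²/2)/EI  [x>a] with R_A=1/3, M_A=0 = ((1/3)·(16/3)³/6 - 0·(16/3)²/2 - 2·((16/3)-(8/3))²/2)/1000 = 8/6075 m
Load 2 — triangular load w₀=2 kN/m (0→w₀ over full span):
  y_2 = -w₀x²(L-x)²(x+2L)/(120LEI) = -2·(16/3)²·(8-(16/3))²·((16/3)+2·8)/(120·8·1000) = -4096/455625 m
Superposition: y = Σ y_i = -3496/455625 m ≈ -0.007673 m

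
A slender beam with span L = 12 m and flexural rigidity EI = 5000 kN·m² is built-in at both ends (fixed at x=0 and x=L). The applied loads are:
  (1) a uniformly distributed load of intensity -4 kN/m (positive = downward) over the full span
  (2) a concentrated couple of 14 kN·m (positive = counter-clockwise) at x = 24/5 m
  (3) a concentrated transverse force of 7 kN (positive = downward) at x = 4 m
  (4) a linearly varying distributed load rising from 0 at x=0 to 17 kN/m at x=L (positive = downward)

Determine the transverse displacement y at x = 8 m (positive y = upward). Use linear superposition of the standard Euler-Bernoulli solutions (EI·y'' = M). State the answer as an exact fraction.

Load 1 — uniform load w=-4 kN/m over full span:
  y_1 = -wx²(L-x)²/(24EI) = -(-4)·8²·(12-8)²/(24·5000) = 64/1875 m
Load 2 — applied couple M₀=14 kN·m at a=24/5 m (b=L-a=36/5):
  y_2 = (R_Ax³/6 - M_Ax²/2 - M₀(x-a)²/2)/EI  [x>a] with R_A=42/25, M_A=42/25 = ((42/25)·8³/6 - (42/25)·8²/2 - 14·(8-(24/5))²/2)/5000 = 56/15625 m
Load 3 — point force P=7 kN at a=4 m (b=L-a=8):
  y_3 = -Pa²(L-x)²(3bL-(3b+a)(L-x))/(6L³EI)  [x>a] = -7·4²·(12-8)²·(3·8·12-(3·8+4)·(12-8))/(6·12³·5000) = -308/50625 m
Load 4 — triangular load w₀=17 kN/m (0→w₀ over full span):
  y_4 = -w₀x²(L-x)²(x+2L)/(120LEI) = -17·8²·(12-8)²·(8+2·12)/(120·12·5000) = -2176/28125 m
Superposition: y = Σ y_i = -57884/1265625 m ≈ -0.045736 m

y(8) = -57884/1265625 m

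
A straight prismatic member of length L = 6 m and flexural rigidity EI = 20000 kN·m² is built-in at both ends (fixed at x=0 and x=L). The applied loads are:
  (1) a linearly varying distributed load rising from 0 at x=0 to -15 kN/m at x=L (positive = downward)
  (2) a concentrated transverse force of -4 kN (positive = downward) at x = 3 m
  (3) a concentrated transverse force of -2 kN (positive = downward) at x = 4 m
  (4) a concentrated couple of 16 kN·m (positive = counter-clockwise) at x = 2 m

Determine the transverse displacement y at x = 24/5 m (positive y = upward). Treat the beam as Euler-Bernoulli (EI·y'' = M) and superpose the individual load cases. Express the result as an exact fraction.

Load 1 — triangular load w₀=-15 kN/m (0→w₀ over full span):
  y_1 = -w₀x²(L-x)²(x+2L)/(120LEI) = -(-15)·(24/5)²·(6-(24/5))²·((24/5)+2·6)/(120·6·20000) = 1134/1953125 m
Load 2 — point force P=-4 kN at a=3 m (b=L-a=3):
  y_2 = -Pa²(L-x)²(3bL-(3b+a)(L-x))/(6L³EI)  [x>a] = -(-4)·3²·(6-(24/5))²·(3·3·6-(3·3+3)·(6-(24/5)))/(6·6³·20000) = 99/1250000 m
Load 3 — point force P=-2 kN at a=4 m (b=L-a=2):
  y_3 = -Pa²(L-x)²(3bL-(3b+a)(L-x))/(6L³EI)  [x>a] = -(-2)·4²·(6-(24/5))²·(3·2·6-(3·2+4)·(6-(24/5)))/(6·6³·20000) = 2/46875 m
Load 4 — applied couple M₀=16 kN·m at a=2 m (b=L-a=4):
  y_4 = (R_Ax³/6 - M_Ax²/2 - M₀(x-a)²/2)/EI  [x>a] with R_A=32/9, M_A=0 = ((32/9)·(24/5)³/6 - 0·(24/5)²/2 - 16·((24/5)-2)²/2)/20000 = 11/78125 m
Superposition: y = Σ y_i = 79057/93750000 m ≈ 0.000843 m

y(24/5) = 79057/93750000 m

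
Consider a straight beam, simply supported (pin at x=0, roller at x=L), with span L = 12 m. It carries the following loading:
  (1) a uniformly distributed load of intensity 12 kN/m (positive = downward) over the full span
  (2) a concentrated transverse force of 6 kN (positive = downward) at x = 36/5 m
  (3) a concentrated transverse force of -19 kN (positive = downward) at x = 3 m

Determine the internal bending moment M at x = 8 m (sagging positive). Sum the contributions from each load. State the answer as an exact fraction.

Load 1 — uniform load w=12 kN/m over full span:
  M_1 = wx(L-x)/2 = 12·8·(12-8)/2 = 192 kN·m
Load 2 — point force P=6 kN at a=36/5 m (b=L-a=24/5):
  M_2 = Pa(L-x)/L  [x>a] = 6·(36/5)·(12-8)/12 = 72/5 kN·m
Load 3 — point force P=-19 kN at a=3 m (b=L-a=9):
  M_3 = Pa(L-x)/L  [x>a] = (-19)·3·(12-8)/12 = -19 kN·m
Superposition: M = Σ M_i = 937/5 kN·m ≈ 187.400000 kN·m

M(8) = 937/5 kN·m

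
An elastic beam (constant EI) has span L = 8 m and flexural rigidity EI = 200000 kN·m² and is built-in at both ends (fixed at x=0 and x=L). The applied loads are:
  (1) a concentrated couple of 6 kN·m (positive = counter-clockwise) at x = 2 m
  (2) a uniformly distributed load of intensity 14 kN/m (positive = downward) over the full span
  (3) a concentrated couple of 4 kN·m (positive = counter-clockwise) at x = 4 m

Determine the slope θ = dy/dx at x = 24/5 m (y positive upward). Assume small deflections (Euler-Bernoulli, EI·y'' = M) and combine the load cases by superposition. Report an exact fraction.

Load 1 — applied couple M₀=6 kN·m at a=2 m (b=L-a=6):
  θ_1 = (R_Ax²/2 - M_Ax - M₀(x-a))/EI  [x>a] with R_A=27/32, M_A=-9/8 = ((27/32)·(24/5)²/2 - (-9/8)·(24/5) - 6·((24/5)-2))/200000 = -21/2500000 rad
Load 2 — uniform load w=14 kN/m over full span:
  θ_2 = -wx(L-x)(L-2x)/(12EI) = -14·(24/5)·(8-(24/5))·(8-2·(24/5))/(12·200000) = 56/390625 rad
Load 3 — applied couple M₀=4 kN·m at a=4 m (b=L-a=4):
  θ_3 = (R_Ax²/2 - M_Ax - M₀(x-a))/EI  [x>a] with R_A=3/4, M_A=1 = ((3/4)·(24/5)²/2 - 1·(24/5) - 4·((24/5)-4))/200000 = 1/312500 rad
Superposition: θ = Σ θ_i = 1727/12500000 rad ≈ 0.000138 rad

θ(24/5) = 1727/12500000 rad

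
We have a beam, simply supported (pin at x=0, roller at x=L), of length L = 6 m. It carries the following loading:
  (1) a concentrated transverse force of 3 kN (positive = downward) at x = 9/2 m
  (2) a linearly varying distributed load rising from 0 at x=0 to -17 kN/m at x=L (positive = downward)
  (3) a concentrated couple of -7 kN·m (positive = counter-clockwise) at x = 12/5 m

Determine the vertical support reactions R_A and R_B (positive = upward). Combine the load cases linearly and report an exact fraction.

R_A = -209/12 kN, R_B = -367/12 kN

Load 1 — point force P=3 kN at a=9/2 m (b=L-a=3/2):
  R_A = Pb/L = 3·(3/2)/6 = 3/4 kN
  R_B = Pa/L = 3·(9/2)/6 = 9/4 kN
Load 2 — triangular load w₀=-17 kN/m (0→w₀ over full span):
  R_A = w₀L/6 = (-17)·6/6 = -17 kN
  R_B = w₀L/3 = (-17)·6/3 = -34 kN
Load 3 — applied couple M₀=-7 kN·m at a=12/5 m (b=L-a=18/5):
  R_A = M₀/L = (-7)/6 = -7/6 kN
  R_B = -M₀/L = -(-7)/6 = 7/6 kN
Superposition: R_A = -209/12 kN, R_B = -367/12 kN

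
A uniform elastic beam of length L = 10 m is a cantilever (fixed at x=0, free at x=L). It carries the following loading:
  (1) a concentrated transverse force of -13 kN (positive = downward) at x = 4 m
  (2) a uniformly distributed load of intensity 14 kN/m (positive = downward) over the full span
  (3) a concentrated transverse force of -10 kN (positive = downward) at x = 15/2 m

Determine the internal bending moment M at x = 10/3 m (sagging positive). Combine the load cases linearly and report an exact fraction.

M(10/3) = -2347/9 kN·m

Load 1 — point force P=-13 kN at a=4 m (b=L-a=6):
  M_1 = -P(a-x)  [x≤a] = -(-13)·(4-(10/3)) = 26/3 kN·m
Load 2 — uniform load w=14 kN/m over full span:
  M_2 = -w(L-x)²/2 = -14·(10-(10/3))²/2 = -2800/9 kN·m
Load 3 — point force P=-10 kN at a=15/2 m (b=L-a=5/2):
  M_3 = -P(a-x)  [x≤a] = -(-10)·((15/2)-(10/3)) = 125/3 kN·m
Superposition: M = Σ M_i = -2347/9 kN·m ≈ -260.777778 kN·m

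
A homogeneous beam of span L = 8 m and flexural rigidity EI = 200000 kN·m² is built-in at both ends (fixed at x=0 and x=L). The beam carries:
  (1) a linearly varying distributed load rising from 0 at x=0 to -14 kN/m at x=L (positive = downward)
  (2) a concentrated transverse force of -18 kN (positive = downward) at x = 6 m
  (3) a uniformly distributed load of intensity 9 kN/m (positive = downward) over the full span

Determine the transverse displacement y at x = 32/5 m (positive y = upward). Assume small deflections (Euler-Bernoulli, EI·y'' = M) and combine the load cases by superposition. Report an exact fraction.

Load 1 — triangular load w₀=-14 kN/m (0→w₀ over full span):
  y_1 = -w₀x²(L-x)²(x+2L)/(120LEI) = -(-14)·(32/5)²·(8-(32/5))²·((32/5)+2·8)/(120·8·200000) = 25088/146484375 m
Load 2 — point force P=-18 kN at a=6 m (b=L-a=2):
  y_2 = -Pa²(L-x)²(3bL-(3b+a)(L-x))/(6L³EI)  [x>a] = -(-18)·6²·(8-(32/5))²·(3·2·8-(3·2+6)·(8-(32/5)))/(6·8³·200000) = 243/3125000 m
Load 3 — uniform load w=9 kN/m over full span:
  y_3 = -wx²(L-x)²/(24EI) = -9·(32/5)²·(8-(32/5))²/(24·200000) = -384/1953125 m
Superposition: y = Σ y_i = 61429/1171875000 m ≈ 0.000052 m

y(32/5) = 61429/1171875000 m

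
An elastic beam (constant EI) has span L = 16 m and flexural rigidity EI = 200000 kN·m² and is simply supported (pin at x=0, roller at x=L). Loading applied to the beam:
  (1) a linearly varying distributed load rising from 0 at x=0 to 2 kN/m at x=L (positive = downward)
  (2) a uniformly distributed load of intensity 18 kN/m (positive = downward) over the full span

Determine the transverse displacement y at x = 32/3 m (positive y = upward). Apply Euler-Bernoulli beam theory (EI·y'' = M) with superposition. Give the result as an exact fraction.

y(32/3) = -160768/2278125 m

Load 1 — triangular load w₀=2 kN/m (0→w₀ over full span):
  y_1 = -w₀x(7L⁴-10L²x²+3x⁴)/(360LEI) = -2·(32/3)·(7·16⁴-10·16²·(32/3)²+3·(32/3)⁴)/(360·16·200000) = -8704/2278125 m
Load 2 — uniform load w=18 kN/m over full span:
  y_2 = -wx(L³-2Lx²+x³)/(24EI) = -18·(32/3)·(16³-2·16·(32/3)²+(32/3)³)/(24·200000) = -5632/84375 m
Superposition: y = Σ y_i = -160768/2278125 m ≈ -0.070570 m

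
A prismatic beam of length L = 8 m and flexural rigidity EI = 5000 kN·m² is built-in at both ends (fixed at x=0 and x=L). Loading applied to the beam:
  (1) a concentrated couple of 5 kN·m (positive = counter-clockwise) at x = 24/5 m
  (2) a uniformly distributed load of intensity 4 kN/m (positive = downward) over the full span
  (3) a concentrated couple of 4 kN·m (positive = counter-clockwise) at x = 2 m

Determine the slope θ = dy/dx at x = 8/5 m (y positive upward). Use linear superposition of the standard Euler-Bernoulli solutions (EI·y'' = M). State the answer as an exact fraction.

θ(8/5) = -248/78125 rad

Load 1 — applied couple M₀=5 kN·m at a=24/5 m (b=L-a=16/5):
  θ_1 = (R_Ax²/2 - M_Ax)/EI  [x≤a] with R_A=9/10, M_A=8/5 = ((9/10)·(8/5)²/2 - (8/5)·(8/5))/5000 = -22/78125 rad
Load 2 — uniform load w=4 kN/m over full span:
  θ_2 = -wx(L-x)(L-2x)/(12EI) = -4·(8/5)·(8-(8/5))·(8-2·(8/5))/(12·5000) = -256/78125 rad
Load 3 — applied couple M₀=4 kN·m at a=2 m (b=L-a=6):
  θ_3 = (R_Ax²/2 - M_Ax)/EI  [x≤a] with R_A=9/16, M_A=-3/4 = ((9/16)·(8/5)²/2 - (-3/4)·(8/5))/5000 = 6/15625 rad
Superposition: θ = Σ θ_i = -248/78125 rad ≈ -0.003174 rad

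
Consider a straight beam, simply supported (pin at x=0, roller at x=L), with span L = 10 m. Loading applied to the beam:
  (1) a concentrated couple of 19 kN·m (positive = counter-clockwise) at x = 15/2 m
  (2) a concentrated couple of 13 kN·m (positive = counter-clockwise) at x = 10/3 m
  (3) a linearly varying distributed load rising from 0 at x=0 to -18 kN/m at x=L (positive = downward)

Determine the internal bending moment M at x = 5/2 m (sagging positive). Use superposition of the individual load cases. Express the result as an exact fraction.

Load 1 — applied couple M₀=19 kN·m at a=15/2 m (b=L-a=5/2):
  M_1 = M₀x/L  [x≤a] = 19·(5/2)/10 = 19/4 kN·m
Load 2 — applied couple M₀=13 kN·m at a=10/3 m (b=L-a=20/3):
  M_2 = M₀x/L  [x≤a] = 13·(5/2)/10 = 13/4 kN·m
Load 3 — triangular load w₀=-18 kN/m (0→w₀ over full span):
  M_3 = w₀Lx/6 - w₀x³/(6L) = (-18)·10·(5/2)/6 - (-18)·(5/2)³/(6·10) = -1125/16 kN·m
Superposition: M = Σ M_i = -997/16 kN·m ≈ -62.312500 kN·m

M(5/2) = -997/16 kN·m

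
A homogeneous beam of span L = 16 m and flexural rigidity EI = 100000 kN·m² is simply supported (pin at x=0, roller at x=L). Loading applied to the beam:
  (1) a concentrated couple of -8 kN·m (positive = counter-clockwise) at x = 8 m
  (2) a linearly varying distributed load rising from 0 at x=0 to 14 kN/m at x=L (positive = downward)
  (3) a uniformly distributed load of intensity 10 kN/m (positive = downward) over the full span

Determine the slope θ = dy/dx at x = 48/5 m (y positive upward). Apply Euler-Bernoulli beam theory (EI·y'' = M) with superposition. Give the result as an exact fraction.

Load 1 — applied couple M₀=-8 kN·m at a=8 m (b=L-a=8):
  θ_1 = (M₀x²/(2L)-M₀(x-a)+C₁)/EI  [x>a] with C₁=M₀(3b²-L²)/(6L)=16/3 = ((-8)·(48/5)²/(2·16)-(-8)·((48/5)-8)+(16/3))/100000 = -23/468750 rad
Load 2 — triangular load w₀=14 kN/m (0→w₀ over full span):
  θ_2 = -w₀(7L⁴-30L²x²+15x⁴)/(360LEI) = -14·(7·16⁴-30·16²·(48/5)²+15·(48/5)⁴)/(360·16·100000) = 51968/17578125 rad
Load 3 — uniform load w=10 kN/m over full span:
  θ_3 = -w(L³-6Lx²+4x³)/(24EI) = -10·(16³-6·16·(48/5)²+4·(48/5)³)/(24·100000) = 1184/234375 rad
Superposition: θ = Σ θ_i = 279811/35156250 rad ≈ 0.007959 rad

θ(48/5) = 279811/35156250 rad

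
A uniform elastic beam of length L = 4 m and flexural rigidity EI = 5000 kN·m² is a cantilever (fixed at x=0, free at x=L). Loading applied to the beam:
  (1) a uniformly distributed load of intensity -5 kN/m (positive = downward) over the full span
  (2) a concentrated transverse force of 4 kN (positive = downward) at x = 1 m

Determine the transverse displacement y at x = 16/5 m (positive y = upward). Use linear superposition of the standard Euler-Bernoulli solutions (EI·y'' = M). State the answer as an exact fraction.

Load 1 — uniform load w=-5 kN/m over full span:
  y_1 = -wx²(x²-4Lx+6L²)/(24EI) = -(-5)·(16/5)²·((16/5)²-4·4·(16/5)+6·4²)/(24·5000) = 5504/234375 m
Load 2 — point force P=4 kN at a=1 m (b=L-a=3):
  y_2 = -Pa²(3x-a)/(6EI)  [x>a] = -4·1²·(3·(16/5)-1)/(6·5000) = -43/37500 m
Superposition: y = Σ y_i = 20941/937500 m ≈ 0.022337 m

y(16/5) = 20941/937500 m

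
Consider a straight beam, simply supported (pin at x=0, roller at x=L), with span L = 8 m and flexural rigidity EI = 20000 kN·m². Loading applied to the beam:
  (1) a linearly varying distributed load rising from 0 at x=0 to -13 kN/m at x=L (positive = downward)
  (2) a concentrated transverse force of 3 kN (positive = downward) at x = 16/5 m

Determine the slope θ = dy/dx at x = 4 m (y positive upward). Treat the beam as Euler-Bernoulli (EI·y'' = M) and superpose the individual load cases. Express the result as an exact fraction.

θ(4) = 2599/5625000 rad

Load 1 — triangular load w₀=-13 kN/m (0→w₀ over full span):
  θ_1 = -w₀(7L⁴-30L²x²+15x⁴)/(360LEI) = -(-13)·(7·8⁴-30·8²·4²+15·4⁴)/(360·8·20000) = 91/225000 rad
Load 2 — point force P=3 kN at a=16/5 m (b=L-a=24/5):
  θ_2 = -Pa(2L²-6Lx+3x²+a²)/(6LEI)  [x>a] = -3·(16/5)·(2·8²-6·8·4+3·4²+(16/5)²)/(6·8·20000) = 9/156250 rad
Superposition: θ = Σ θ_i = 2599/5625000 rad ≈ 0.000462 rad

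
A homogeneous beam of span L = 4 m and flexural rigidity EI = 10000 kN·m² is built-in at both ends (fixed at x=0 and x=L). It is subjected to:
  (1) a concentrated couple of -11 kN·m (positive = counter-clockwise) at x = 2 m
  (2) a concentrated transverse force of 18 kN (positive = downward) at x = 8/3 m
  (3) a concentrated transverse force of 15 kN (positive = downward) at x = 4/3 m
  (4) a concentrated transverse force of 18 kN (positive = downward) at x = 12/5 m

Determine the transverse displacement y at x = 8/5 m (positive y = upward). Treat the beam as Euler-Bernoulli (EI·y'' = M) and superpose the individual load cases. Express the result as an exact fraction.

Load 1 — applied couple M₀=-11 kN·m at a=2 m (b=L-a=2):
  y_1 = (R_Ax³/6 - M_Ax²/2)/EI  [x≤a] with R_A=-33/8, M_A=-11/4 = ((-33/8)·(8/5)³/6 - (-11/4)·(8/5)²/2)/10000 = 11/156250 m
Load 2 — point force P=18 kN at a=8/3 m (b=L-a=4/3):
  y_2 = -Pb²x²(3aL-(3a+b)x)/(6L³EI)  [x≤a] = -18·(4/3)²·(8/5)²·(3·(8/3)·4-(3·(8/3)+(4/3))·(8/5))/(6·4³·10000) = -256/703125 m
Load 3 — point force P=15 kN at a=4/3 m (b=L-a=8/3):
  y_3 = -Pa²(L-x)²(3bL-(3b+a)(L-x))/(6L³EI)  [x>a] = -15·(4/3)²·(4-(8/5))²·(3·(8/3)·4-(3·(8/3)+(4/3))·(4-(8/5)))/(6·4³·10000) = -6/15625 m
Load 4 — point force P=18 kN at a=12/5 m (b=L-a=8/5):
  y_4 = -Pb²x²(3aL-(3a+b)x)/(6L³EI)  [x≤a] = -18·(8/5)²·(8/5)²·(3·(12/5)·4-(3·(12/5)+(8/5))·(8/5))/(6·4³·10000) = -4416/9765625 m
Superposition: y = Σ y_i = -198613/175781250 m ≈ -0.001130 m

y(8/5) = -198613/175781250 m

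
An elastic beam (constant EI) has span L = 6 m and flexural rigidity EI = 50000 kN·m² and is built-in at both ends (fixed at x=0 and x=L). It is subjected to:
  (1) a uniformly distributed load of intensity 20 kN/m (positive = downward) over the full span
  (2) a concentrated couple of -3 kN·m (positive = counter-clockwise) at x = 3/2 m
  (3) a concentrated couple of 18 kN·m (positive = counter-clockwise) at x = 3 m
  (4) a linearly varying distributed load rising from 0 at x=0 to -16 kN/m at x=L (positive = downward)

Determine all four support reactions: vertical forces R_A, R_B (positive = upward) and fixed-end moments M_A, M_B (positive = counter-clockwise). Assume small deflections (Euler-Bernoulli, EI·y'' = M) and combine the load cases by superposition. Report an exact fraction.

Load 1 — uniform load w=20 kN/m over full span:
  R_A = wL/2 = 20·6/2 = 60 kN
  M_A = wL²/12 = 20·6²/12 = 60 kN·m
  R_B = wL/2 = 20·6/2 = 60 kN
  M_B = -wL²/12 = -20·6²/12 = -60 kN·m
Load 2 — applied couple M₀=-3 kN·m at a=3/2 m (b=L-a=9/2):
  R_A = 6M₀ab/L³ = 6·(-3)·(3/2)·(9/2)/6³ = -9/16 kN
  M_A = M₀b(2a-b)/L² = (-3)·(9/2)·(2·(3/2)-(9/2))/6² = 9/16 kN·m
  R_B = -6M₀ab/L³ = -6·(-3)·(3/2)·(9/2)/6³ = 9/16 kN
  M_B = M₀a(2b-a)/L² = (-3)·(3/2)·(2·(9/2)-(3/2))/6² = -15/16 kN·m
Load 3 — applied couple M₀=18 kN·m at a=3 m (b=L-a=3):
  R_A = 6M₀ab/L³ = 6·18·3·3/6³ = 9/2 kN
  M_A = M₀b(2a-b)/L² = 18·3·(2·3-3)/6² = 9/2 kN·m
  R_B = -6M₀ab/L³ = -6·18·3·3/6³ = -9/2 kN
  M_B = M₀a(2b-a)/L² = 18·3·(2·3-3)/6² = 9/2 kN·m
Load 4 — triangular load w₀=-16 kN/m (0→w₀ over full span):
  R_A = 3w₀L/20 = 3·(-16)·6/20 = -72/5 kN
  M_A = w₀L²/30 = (-16)·6²/30 = -96/5 kN·m
  R_B = 7w₀L/20 = 7·(-16)·6/20 = -168/5 kN
  M_B = -w₀L²/20 = -(-16)·6²/20 = 144/5 kN·m
Superposition: R_A = 3963/80 kN, M_A = 3669/80 kN·m, R_B = 1797/80 kN, M_B = -2211/80 kN·m

R_A = 3963/80 kN, M_A = 3669/80 kN·m, R_B = 1797/80 kN, M_B = -2211/80 kN·m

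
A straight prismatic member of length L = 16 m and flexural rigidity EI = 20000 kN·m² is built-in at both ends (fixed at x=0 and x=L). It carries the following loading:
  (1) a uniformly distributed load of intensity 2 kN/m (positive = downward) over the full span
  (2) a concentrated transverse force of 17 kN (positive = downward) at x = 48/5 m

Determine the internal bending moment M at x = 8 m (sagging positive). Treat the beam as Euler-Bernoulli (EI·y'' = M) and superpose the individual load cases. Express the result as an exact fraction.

Load 1 — uniform load w=2 kN/m over full span:
  M_1 = wLx/2 - wL²/12 - wx²/2 = 2·16·8/2 - 2·16²/12 - 2·8²/2 = 64/3 kN·m
Load 2 — point force P=17 kN at a=48/5 m (b=L-a=32/5):
  M_2 = Pb²(3a+b)x/L³ - Pab²/L²  [x≤a] = 17·(32/5)²·(3·(48/5)+(32/5))·8/16³ - 17·(48/5)·(32/5)²/16² = 544/25 kN·m
Superposition: M = Σ M_i = 3232/75 kN·m ≈ 43.093333 kN·m

M(8) = 3232/75 kN·m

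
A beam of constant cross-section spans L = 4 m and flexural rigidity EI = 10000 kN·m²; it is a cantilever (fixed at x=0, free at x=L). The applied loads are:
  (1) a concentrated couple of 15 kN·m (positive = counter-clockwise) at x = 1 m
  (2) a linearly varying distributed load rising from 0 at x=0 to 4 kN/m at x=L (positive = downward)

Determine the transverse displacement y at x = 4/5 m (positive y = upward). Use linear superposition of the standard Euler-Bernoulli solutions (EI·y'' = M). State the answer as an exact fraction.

y(4/5) = -7891/58593750 m

Load 1 — applied couple M₀=15 kN·m at a=1 m (b=L-a=3):
  y_1 = M₀x²/(2EI)  [x≤a] = 15·(4/5)²/(2·10000) = 3/6250 m
Load 2 — triangular load w₀=4 kN/m (0→w₀ over full span):
  y_2 = (w₀Lx³/12-w₀L²x²/6-w₀x⁵/(120L))/EI = (4·4·(4/5)³/12-4·4²·(4/5)²/6-4·(4/5)⁵/(120·4))/10000 = -18008/29296875 m
Superposition: y = Σ y_i = -7891/58593750 m ≈ -0.000135 m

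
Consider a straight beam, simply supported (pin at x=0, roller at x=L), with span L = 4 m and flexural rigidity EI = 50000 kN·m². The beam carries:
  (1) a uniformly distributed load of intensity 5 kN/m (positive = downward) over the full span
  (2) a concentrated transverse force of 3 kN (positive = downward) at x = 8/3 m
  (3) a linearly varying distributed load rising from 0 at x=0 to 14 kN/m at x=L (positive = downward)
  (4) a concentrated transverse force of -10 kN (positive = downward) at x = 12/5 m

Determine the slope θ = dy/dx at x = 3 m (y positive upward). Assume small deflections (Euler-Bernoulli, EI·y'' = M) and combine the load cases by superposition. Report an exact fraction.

Load 1 — uniform load w=5 kN/m over full span:
  θ_1 = -w(L³-6Lx²+4x³)/(24EI) = -5·(4³-6·4·3²+4·3³)/(24·50000) = 11/60000 rad
Load 2 — point force P=3 kN at a=8/3 m (b=L-a=4/3):
  θ_2 = -Pa(2L²-6Lx+3x²+a²)/(6LEI)  [x>a] = -3·(8/3)·(2·4²-6·4·3+3·3²+(8/3)²)/(6·4·50000) = 53/1350000 rad
Load 3 — triangular load w₀=14 kN/m (0→w₀ over full span):
  θ_3 = -w₀(7L⁴-30L²x²+15x⁴)/(360LEI) = -14·(7·4⁴-30·4²·3²+15·3⁴)/(360·4·50000) = 9191/36000000 rad
Load 4 — point force P=-10 kN at a=12/5 m (b=L-a=8/5):
  θ_4 = -Pa(2L²-6Lx+3x²+a²)/(6LEI)  [x>a] = -(-10)·(12/5)·(2·4²-6·4·3+3·3²+(12/5)²)/(6·4·50000) = -181/1250000 rad
Superposition: θ = Σ θ_i = 179873/540000000 rad ≈ 0.000333 rad

θ(3) = 179873/540000000 rad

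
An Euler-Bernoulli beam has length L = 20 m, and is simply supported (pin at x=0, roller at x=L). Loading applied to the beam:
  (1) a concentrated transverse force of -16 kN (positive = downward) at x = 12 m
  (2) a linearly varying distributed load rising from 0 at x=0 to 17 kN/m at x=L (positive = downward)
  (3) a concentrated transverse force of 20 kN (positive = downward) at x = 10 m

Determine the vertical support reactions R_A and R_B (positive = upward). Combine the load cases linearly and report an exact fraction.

R_A = 904/15 kN, R_B = 1706/15 kN

Load 1 — point force P=-16 kN at a=12 m (b=L-a=8):
  R_A = Pb/L = (-16)·8/20 = -32/5 kN
  R_B = Pa/L = (-16)·12/20 = -48/5 kN
Load 2 — triangular load w₀=17 kN/m (0→w₀ over full span):
  R_A = w₀L/6 = 17·20/6 = 170/3 kN
  R_B = w₀L/3 = 17·20/3 = 340/3 kN
Load 3 — point force P=20 kN at a=10 m (b=L-a=10):
  R_A = Pb/L = 20·10/20 = 10 kN
  R_B = Pa/L = 20·10/20 = 10 kN
Superposition: R_A = 904/15 kN, R_B = 1706/15 kN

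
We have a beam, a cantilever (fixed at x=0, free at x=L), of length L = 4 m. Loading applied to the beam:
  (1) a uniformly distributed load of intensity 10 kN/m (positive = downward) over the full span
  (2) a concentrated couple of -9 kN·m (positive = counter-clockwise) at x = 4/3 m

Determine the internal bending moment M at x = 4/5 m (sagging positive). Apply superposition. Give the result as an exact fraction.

M(4/5) = -301/5 kN·m

Load 1 — uniform load w=10 kN/m over full span:
  M_1 = -w(L-x)²/2 = -10·(4-(4/5))²/2 = -256/5 kN·m
Load 2 — applied couple M₀=-9 kN·m at a=4/3 m (b=L-a=8/3):
  M_2 = M₀  [x≤a] = (-9) = -9 kN·m
Superposition: M = Σ M_i = -301/5 kN·m ≈ -60.200000 kN·m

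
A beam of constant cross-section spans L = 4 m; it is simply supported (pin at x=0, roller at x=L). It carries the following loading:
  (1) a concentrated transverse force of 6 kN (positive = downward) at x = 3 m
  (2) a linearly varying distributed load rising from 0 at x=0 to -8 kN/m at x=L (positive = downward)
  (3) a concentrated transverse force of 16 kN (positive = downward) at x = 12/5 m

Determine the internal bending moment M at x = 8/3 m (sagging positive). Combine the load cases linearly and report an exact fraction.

Load 1 — point force P=6 kN at a=3 m (b=L-a=1):
  M_1 = Pbx/L  [x≤a] = 6·1·(8/3)/4 = 4 kN·m
Load 2 — triangular load w₀=-8 kN/m (0→w₀ over full span):
  M_2 = w₀Lx/6 - w₀x³/(6L) = (-8)·4·(8/3)/6 - (-8)·(8/3)³/(6·4) = -640/81 kN·m
Load 3 — point force P=16 kN at a=12/5 m (b=L-a=8/5):
  M_3 = Pa(L-x)/L  [x>a] = 16·(12/5)·(4-(8/3))/4 = 64/5 kN·m
Superposition: M = Σ M_i = 3604/405 kN·m ≈ 8.898765 kN·m

M(8/3) = 3604/405 kN·m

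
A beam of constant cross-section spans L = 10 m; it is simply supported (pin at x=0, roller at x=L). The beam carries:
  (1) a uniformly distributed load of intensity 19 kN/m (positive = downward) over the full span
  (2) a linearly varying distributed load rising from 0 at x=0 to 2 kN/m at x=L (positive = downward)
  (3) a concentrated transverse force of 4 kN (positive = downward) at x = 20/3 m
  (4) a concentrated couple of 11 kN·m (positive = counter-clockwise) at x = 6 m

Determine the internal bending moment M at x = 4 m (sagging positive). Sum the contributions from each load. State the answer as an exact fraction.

M(4) = 3734/15 kN·m

Load 1 — uniform load w=19 kN/m over full span:
  M_1 = wx(L-x)/2 = 19·4·(10-4)/2 = 228 kN·m
Load 2 — triangular load w₀=2 kN/m (0→w₀ over full span):
  M_2 = w₀Lx/6 - w₀x³/(6L) = 2·10·4/6 - 2·4³/(6·10) = 56/5 kN·m
Load 3 — point force P=4 kN at a=20/3 m (b=L-a=10/3):
  M_3 = Pbx/L  [x≤a] = 4·(10/3)·4/10 = 16/3 kN·m
Load 4 — applied couple M₀=11 kN·m at a=6 m (b=L-a=4):
  M_4 = M₀x/L  [x≤a] = 11·4/10 = 22/5 kN·m
Superposition: M = Σ M_i = 3734/15 kN·m ≈ 248.933333 kN·m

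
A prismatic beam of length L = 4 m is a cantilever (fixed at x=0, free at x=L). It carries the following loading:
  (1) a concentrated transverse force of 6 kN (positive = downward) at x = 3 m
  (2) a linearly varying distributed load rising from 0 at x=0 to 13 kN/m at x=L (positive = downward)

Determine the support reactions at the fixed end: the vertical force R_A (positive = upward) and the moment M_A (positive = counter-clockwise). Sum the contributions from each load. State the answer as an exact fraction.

Load 1 — point force P=6 kN at a=3 m (b=L-a=1):
  R_A = P = 6 kN
  M_A = Pa = 6·3 = 18 kN·m
Load 2 — triangular load w₀=13 kN/m (0→w₀ over full span):
  R_A = w₀L/2 = 13·4/2 = 26 kN
  M_A = w₀L²/3 = 13·4²/3 = 208/3 kN·m
Superposition: R_A = 32 kN, M_A = 262/3 kN·m

R_A = 32 kN, M_A = 262/3 kN·m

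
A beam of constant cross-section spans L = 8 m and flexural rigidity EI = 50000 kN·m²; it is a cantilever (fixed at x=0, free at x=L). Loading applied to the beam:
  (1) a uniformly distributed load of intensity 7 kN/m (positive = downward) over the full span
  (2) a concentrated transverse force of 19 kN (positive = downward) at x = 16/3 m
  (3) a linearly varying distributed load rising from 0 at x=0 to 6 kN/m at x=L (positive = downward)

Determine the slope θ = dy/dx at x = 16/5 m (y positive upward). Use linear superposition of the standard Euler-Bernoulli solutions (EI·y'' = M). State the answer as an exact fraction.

Load 1 — uniform load w=7 kN/m over full span:
  θ_1 = -wx(x²-3Lx+3L²)/(6EI) = -7·(16/5)·((16/5)²-3·8·(16/5)+3·8²)/(6·50000) = -10976/1171875 rad
Load 2 — point force P=19 kN at a=16/3 m (b=L-a=8/3):
  θ_2 = -Px(2a-x)/(2EI)  [x≤a] = -19·(16/5)·(2·(16/3)-(16/5))/(2·50000) = -1064/234375 rad
Load 3 — triangular load w₀=6 kN/m (0→w₀ over full span):
  θ_3 = (w₀Lx²/4-w₀L²x/3-w₀x⁴/(24L))/EI = (6·8·(16/5)²/4-6·8²·(16/5)/3-6·(16/5)⁴/(24·8))/50000 = -11328/1953125 rad
Superposition: θ = Σ θ_i = -38488/1953125 rad ≈ -0.019706 rad

θ(16/5) = -38488/1953125 rad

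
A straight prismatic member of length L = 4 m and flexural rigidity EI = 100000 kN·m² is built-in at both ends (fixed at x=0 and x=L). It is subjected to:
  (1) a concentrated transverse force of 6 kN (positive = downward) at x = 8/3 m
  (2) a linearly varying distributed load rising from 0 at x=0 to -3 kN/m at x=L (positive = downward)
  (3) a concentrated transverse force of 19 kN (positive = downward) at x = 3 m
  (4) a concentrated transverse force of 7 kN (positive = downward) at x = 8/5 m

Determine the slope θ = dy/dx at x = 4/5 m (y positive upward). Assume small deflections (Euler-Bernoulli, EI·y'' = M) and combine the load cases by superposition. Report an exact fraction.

θ(4/5) = -218347/5625000000 rad

Load 1 — point force P=6 kN at a=8/3 m (b=L-a=4/3):
  θ_1 = -Pb²x(2aL-(3a+b)x)/(2L³EI)  [x≤a] = -6·(4/3)²·(4/5)·(2·(8/3)·4-(3·(8/3)+(4/3))·(4/5))/(2·4³·100000) = -13/1406250 rad
Load 2 — triangular load w₀=-3 kN/m (0→w₀ over full span):
  θ_2 = -w₀(2x(L-x)(L-2x)(x+2L)+x²(L-x)²)/(120LEI) = -(-3)·(2·(4/5)·(4-(4/5))·(4-2·(4/5))·((4/5)+2·4)+(4/5)²·(4-(4/5))²)/(120·4·100000) = 14/1953125 rad
Load 3 — point force P=19 kN at a=3 m (b=L-a=1):
  θ_3 = -Pb²x(2aL-(3a+b)x)/(2L³EI)  [x≤a] = -19·1²·(4/5)·(2·3·4-(3·3+1)·(4/5))/(2·4³·100000) = -19/1000000 rad
Load 4 — point force P=7 kN at a=8/5 m (b=L-a=12/5):
  θ_4 = -Pb²x(2aL-(3a+b)x)/(2L³EI)  [x≤a] = -7·(12/5)²·(4/5)·(2·(8/5)·4-(3·(8/5)+(12/5))·(4/5))/(2·4³·100000) = -693/39062500 rad
Superposition: θ = Σ θ_i = -218347/5625000000 rad ≈ -0.000039 rad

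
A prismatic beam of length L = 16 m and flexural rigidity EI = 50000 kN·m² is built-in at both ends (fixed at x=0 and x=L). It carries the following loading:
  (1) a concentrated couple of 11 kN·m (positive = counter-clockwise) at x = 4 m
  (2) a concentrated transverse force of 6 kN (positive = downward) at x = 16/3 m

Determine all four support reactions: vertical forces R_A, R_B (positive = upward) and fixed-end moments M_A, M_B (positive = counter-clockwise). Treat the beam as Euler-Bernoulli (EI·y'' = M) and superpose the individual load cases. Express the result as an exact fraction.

R_A = 6011/1152 kN, M_A = 1751/144 kN·m, R_B = 901/1152 kN, M_B = -529/144 kN·m

Load 1 — applied couple M₀=11 kN·m at a=4 m (b=L-a=12):
  R_A = 6M₀ab/L³ = 6·11·4·12/16³ = 99/128 kN
  M_A = M₀b(2a-b)/L² = 11·12·(2·4-12)/16² = -33/16 kN·m
  R_B = -6M₀ab/L³ = -6·11·4·12/16³ = -99/128 kN
  M_B = M₀a(2b-a)/L² = 11·4·(2·12-4)/16² = 55/16 kN·m
Load 2 — point force P=6 kN at a=16/3 m (b=L-a=32/3):
  R_A = Pb²(3a+b)/L³ = 6·(32/3)²·(3·(16/3)+(32/3))/16³ = 40/9 kN
  M_A = Pab²/L² = 6·(16/3)·(32/3)²/16² = 128/9 kN·m
  R_B = Pa²(a+3b)/L³ = 6·(16/3)²·((16/3)+3·(32/3))/16³ = 14/9 kN
  M_B = -Pa²b/L² = -6·(16/3)²·(32/3)/16² = -64/9 kN·m
Superposition: R_A = 6011/1152 kN, M_A = 1751/144 kN·m, R_B = 901/1152 kN, M_B = -529/144 kN·m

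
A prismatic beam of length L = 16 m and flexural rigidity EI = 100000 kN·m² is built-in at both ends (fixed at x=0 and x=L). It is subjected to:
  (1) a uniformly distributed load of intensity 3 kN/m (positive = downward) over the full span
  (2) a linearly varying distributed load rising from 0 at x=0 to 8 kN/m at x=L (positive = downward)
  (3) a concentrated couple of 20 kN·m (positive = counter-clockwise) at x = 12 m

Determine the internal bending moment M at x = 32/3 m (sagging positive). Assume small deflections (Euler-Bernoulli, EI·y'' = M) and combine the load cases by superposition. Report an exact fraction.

M(32/3) = 106079/1620 kN·m

Load 1 — uniform load w=3 kN/m over full span:
  M_1 = wLx/2 - wL²/12 - wx²/2 = 3·16·(32/3)/2 - 3·16²/12 - 3·(32/3)²/2 = 64/3 kN·m
Load 2 — triangular load w₀=8 kN/m (0→w₀ over full span):
  M_2 = 3w₀Lx/20 - w₀L²/30 - w₀x³/(6L) = 3·8·16·(32/3)/20 - 8·16²/30 - 8·(32/3)³/(6·16) = 14336/405 kN·m
Load 3 — applied couple M₀=20 kN·m at a=12 m (b=L-a=4):
  M_3 = R_Ax - M_A  [x≤a] with R_A=45/32, M_A=25/4 = (45/32)·(32/3) - (25/4) = 35/4 kN·m
Superposition: M = Σ M_i = 106079/1620 kN·m ≈ 65.480864 kN·m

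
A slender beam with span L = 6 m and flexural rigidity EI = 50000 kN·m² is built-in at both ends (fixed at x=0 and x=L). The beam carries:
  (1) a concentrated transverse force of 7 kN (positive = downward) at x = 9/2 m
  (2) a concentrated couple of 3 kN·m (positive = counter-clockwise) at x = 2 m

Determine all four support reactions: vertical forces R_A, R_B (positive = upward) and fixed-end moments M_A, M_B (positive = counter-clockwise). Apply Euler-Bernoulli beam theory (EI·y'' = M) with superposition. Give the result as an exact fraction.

Load 1 — point force P=7 kN at a=9/2 m (b=L-a=3/2):
  R_A = Pb²(3a+b)/L³ = 7·(3/2)²·(3·(9/2)+(3/2))/6³ = 35/32 kN
  M_A = Pab²/L² = 7·(9/2)·(3/2)²/6² = 63/32 kN·m
  R_B = Pa²(a+3b)/L³ = 7·(9/2)²·((9/2)+3·(3/2))/6³ = 189/32 kN
  M_B = -Pa²b/L² = -7·(9/2)²·(3/2)/6² = -189/32 kN·m
Load 2 — applied couple M₀=3 kN·m at a=2 m (b=L-a=4):
  R_A = 6M₀ab/L³ = 6·3·2·4/6³ = 2/3 kN
  M_A = M₀b(2a-b)/L² = 3·4·(2·2-4)/6² = 0 kN·m
  R_B = -6M₀ab/L³ = -6·3·2·4/6³ = -2/3 kN
  M_B = M₀a(2b-a)/L² = 3·2·(2·4-2)/6² = 1 kN·m
Superposition: R_A = 169/96 kN, M_A = 63/32 kN·m, R_B = 503/96 kN, M_B = -157/32 kN·m

R_A = 169/96 kN, M_A = 63/32 kN·m, R_B = 503/96 kN, M_B = -157/32 kN·m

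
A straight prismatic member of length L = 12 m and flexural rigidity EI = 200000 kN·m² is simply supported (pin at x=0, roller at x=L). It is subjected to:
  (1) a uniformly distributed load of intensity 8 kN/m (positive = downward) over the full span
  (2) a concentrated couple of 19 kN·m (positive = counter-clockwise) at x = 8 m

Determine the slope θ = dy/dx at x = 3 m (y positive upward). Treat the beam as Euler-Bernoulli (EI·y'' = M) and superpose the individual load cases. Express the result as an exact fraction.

Load 1 — uniform load w=8 kN/m over full span:
  θ_1 = -w(L³-6Lx²+4x³)/(24EI) = -8·(12³-6·12·3²+4·3³)/(24·200000) = -99/50000 rad
Load 2 — applied couple M₀=19 kN·m at a=8 m (b=L-a=4):
  θ_2 = (M₀x²/(2L)+C₁)/EI  [x≤a] with C₁=M₀(3b²-L²)/(6L)=-76/3 = (19·3²/(2·12)+(-76/3))/200000 = -437/4800000 rad
Superposition: θ = Σ θ_i = -9941/4800000 rad ≈ -0.002071 rad

θ(3) = -9941/4800000 rad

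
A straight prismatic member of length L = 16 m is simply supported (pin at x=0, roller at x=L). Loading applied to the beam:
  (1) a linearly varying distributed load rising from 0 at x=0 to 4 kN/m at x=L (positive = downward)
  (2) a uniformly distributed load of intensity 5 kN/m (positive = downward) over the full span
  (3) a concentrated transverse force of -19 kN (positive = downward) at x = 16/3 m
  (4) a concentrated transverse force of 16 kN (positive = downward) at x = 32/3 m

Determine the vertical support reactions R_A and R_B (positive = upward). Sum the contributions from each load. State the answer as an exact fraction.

Load 1 — triangular load w₀=4 kN/m (0→w₀ over full span):
  R_A = w₀L/6 = 4·16/6 = 32/3 kN
  R_B = w₀L/3 = 4·16/3 = 64/3 kN
Load 2 — uniform load w=5 kN/m over full span:
  R_A = wL/2 = 5·16/2 = 40 kN
  R_B = wL/2 = 5·16/2 = 40 kN
Load 3 — point force P=-19 kN at a=16/3 m (b=L-a=32/3):
  R_A = Pb/L = (-19)·(32/3)/16 = -38/3 kN
  R_B = Pa/L = (-19)·(16/3)/16 = -19/3 kN
Load 4 — point force P=16 kN at a=32/3 m (b=L-a=16/3):
  R_A = Pb/L = 16·(16/3)/16 = 16/3 kN
  R_B = Pa/L = 16·(32/3)/16 = 32/3 kN
Superposition: R_A = 130/3 kN, R_B = 197/3 kN

R_A = 130/3 kN, R_B = 197/3 kN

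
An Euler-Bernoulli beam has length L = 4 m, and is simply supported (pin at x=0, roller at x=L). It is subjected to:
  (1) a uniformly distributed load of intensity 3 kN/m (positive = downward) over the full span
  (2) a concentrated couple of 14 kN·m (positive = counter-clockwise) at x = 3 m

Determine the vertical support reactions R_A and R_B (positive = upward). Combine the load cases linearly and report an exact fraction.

Load 1 — uniform load w=3 kN/m over full span:
  R_A = wL/2 = 3·4/2 = 6 kN
  R_B = wL/2 = 3·4/2 = 6 kN
Load 2 — applied couple M₀=14 kN·m at a=3 m (b=L-a=1):
  R_A = M₀/L = 14/4 = 7/2 kN
  R_B = -M₀/L = -14/4 = -7/2 kN
Superposition: R_A = 19/2 kN, R_B = 5/2 kN

R_A = 19/2 kN, R_B = 5/2 kN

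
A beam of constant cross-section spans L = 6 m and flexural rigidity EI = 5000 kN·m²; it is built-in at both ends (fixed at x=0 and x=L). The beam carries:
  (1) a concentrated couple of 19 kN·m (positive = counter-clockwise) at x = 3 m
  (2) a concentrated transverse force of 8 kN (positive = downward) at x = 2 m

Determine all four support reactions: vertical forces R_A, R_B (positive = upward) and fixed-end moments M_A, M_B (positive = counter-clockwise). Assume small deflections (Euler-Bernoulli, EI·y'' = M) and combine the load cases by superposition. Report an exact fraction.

Load 1 — applied couple M₀=19 kN·m at a=3 m (b=L-a=3):
  R_A = 6M₀ab/L³ = 6·19·3·3/6³ = 19/4 kN
  M_A = M₀b(2a-b)/L² = 19·3·(2·3-3)/6² = 19/4 kN·m
  R_B = -6M₀ab/L³ = -6·19·3·3/6³ = -19/4 kN
  M_B = M₀a(2b-a)/L² = 19·3·(2·3-3)/6² = 19/4 kN·m
Load 2 — point force P=8 kN at a=2 m (b=L-a=4):
  R_A = Pb²(3a+b)/L³ = 8·4²·(3·2+4)/6³ = 160/27 kN
  M_A = Pab²/L² = 8·2·4²/6² = 64/9 kN·m
  R_B = Pa²(a+3b)/L³ = 8·2²·(2+3·4)/6³ = 56/27 kN
  M_B = -Pa²b/L² = -8·2²·4/6² = -32/9 kN·m
Superposition: R_A = 1153/108 kN, M_A = 427/36 kN·m, R_B = -289/108 kN, M_B = 43/36 kN·m

R_A = 1153/108 kN, M_A = 427/36 kN·m, R_B = -289/108 kN, M_B = 43/36 kN·m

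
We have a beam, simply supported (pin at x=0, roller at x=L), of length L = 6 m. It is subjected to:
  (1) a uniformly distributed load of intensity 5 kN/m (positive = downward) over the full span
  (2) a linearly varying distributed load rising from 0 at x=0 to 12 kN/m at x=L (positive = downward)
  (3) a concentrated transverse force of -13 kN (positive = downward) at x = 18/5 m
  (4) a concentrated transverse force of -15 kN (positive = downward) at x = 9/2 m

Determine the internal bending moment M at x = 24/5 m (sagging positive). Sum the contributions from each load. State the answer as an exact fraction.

M(24/5) = 3069/250 kN·m

Load 1 — uniform load w=5 kN/m over full span:
  M_1 = wx(L-x)/2 = 5·(24/5)·(6-(24/5))/2 = 72/5 kN·m
Load 2 — triangular load w₀=12 kN/m (0→w₀ over full span):
  M_2 = w₀Lx/6 - w₀x³/(6L) = 12·6·(24/5)/6 - 12·(24/5)³/(6·6) = 2592/125 kN·m
Load 3 — point force P=-13 kN at a=18/5 m (b=L-a=12/5):
  M_3 = Pa(L-x)/L  [x>a] = (-13)·(18/5)·(6-(24/5))/6 = -234/25 kN·m
Load 4 — point force P=-15 kN at a=9/2 m (b=L-a=3/2):
  M_4 = Pa(L-x)/L  [x>a] = (-15)·(9/2)·(6-(24/5))/6 = -27/2 kN·m
Superposition: M = Σ M_i = 3069/250 kN·m ≈ 12.276000 kN·m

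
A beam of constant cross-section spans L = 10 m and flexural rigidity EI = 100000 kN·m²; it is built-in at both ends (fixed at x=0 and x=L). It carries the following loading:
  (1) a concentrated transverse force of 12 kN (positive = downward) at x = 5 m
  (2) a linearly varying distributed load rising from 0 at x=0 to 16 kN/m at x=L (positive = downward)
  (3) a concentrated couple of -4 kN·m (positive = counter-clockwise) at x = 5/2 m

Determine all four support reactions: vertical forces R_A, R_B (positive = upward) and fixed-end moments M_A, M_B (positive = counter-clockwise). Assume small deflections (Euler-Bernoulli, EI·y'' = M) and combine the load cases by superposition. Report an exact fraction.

R_A = 591/20 kN, M_A = 829/12 kN·m, R_B = 1249/20 kN, M_B = -385/4 kN·m

Load 1 — point force P=12 kN at a=5 m (b=L-a=5):
  R_A = Pb²(3a+b)/L³ = 12·5²·(3·5+5)/10³ = 6 kN
  M_A = Pab²/L² = 12·5·5²/10² = 15 kN·m
  R_B = Pa²(a+3b)/L³ = 12·5²·(5+3·5)/10³ = 6 kN
  M_B = -Pa²b/L² = -12·5²·5/10² = -15 kN·m
Load 2 — triangular load w₀=16 kN/m (0→w₀ over full span):
  R_A = 3w₀L/20 = 3·16·10/20 = 24 kN
  M_A = w₀L²/30 = 16·10²/30 = 160/3 kN·m
  R_B = 7w₀L/20 = 7·16·10/20 = 56 kN
  M_B = -w₀L²/20 = -16·10²/20 = -80 kN·m
Load 3 — applied couple M₀=-4 kN·m at a=5/2 m (b=L-a=15/2):
  R_A = 6M₀ab/L³ = 6·(-4)·(5/2)·(15/2)/10³ = -9/20 kN
  M_A = M₀b(2a-b)/L² = (-4)·(15/2)·(2·(5/2)-(15/2))/10² = 3/4 kN·m
  R_B = -6M₀ab/L³ = -6·(-4)·(5/2)·(15/2)/10³ = 9/20 kN
  M_B = M₀a(2b-a)/L² = (-4)·(5/2)·(2·(15/2)-(5/2))/10² = -5/4 kN·m
Superposition: R_A = 591/20 kN, M_A = 829/12 kN·m, R_B = 1249/20 kN, M_B = -385/4 kN·m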